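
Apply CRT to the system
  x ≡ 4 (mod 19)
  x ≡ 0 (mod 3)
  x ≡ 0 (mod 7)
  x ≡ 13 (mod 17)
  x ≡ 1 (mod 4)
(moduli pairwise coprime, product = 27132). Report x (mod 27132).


Product of moduli M = 19 · 3 · 7 · 17 · 4 = 27132.
Merge one congruence at a time:
  Start: x ≡ 4 (mod 19).
  Combine with x ≡ 0 (mod 3); new modulus lcm = 57.
    Write x = 4 + 19·t and substitute into x ≡ 0 (mod 3): 19·t ≡ 0 − 4 = -4 (mod 3).
    Reduce coefficients mod 3: 1·t ≡ 2 (mod 3).
    So t ≡ 2 (mod 3).
    Then x = 4 + 19·2 = 42, valid modulo lcm(19, 3) = 57: x ≡ 42 (mod 57).
  Combine with x ≡ 0 (mod 7); new modulus lcm = 399.
    Write x = 42 + 57·t and substitute into x ≡ 0 (mod 7): 57·t ≡ 0 − 42 = -42 (mod 7).
    Reduce coefficients mod 7: 1·t ≡ 0 (mod 7).
    So t ≡ 0 (mod 7).
    Then x = 42 + 57·0 = 42, valid modulo lcm(57, 7) = 399: x ≡ 42 (mod 399).
  Combine with x ≡ 13 (mod 17); new modulus lcm = 6783.
    Write x = 42 + 399·t and substitute into x ≡ 13 (mod 17): 399·t ≡ 13 − 42 = -29 (mod 17).
    Reduce coefficients mod 17: 8·t ≡ 5 (mod 17).
    The inverse of 8 mod 17 is 15 (since 8·15 = 120 = 7·17 + 1), so t ≡ 15·5 = 75 ≡ 7 (mod 17).
    Then x = 42 + 399·7 = 2835, valid modulo lcm(399, 17) = 6783: x ≡ 2835 (mod 6783).
  Combine with x ≡ 1 (mod 4); new modulus lcm = 27132.
    Write x = 2835 + 6783·t and substitute into x ≡ 1 (mod 4): 6783·t ≡ 1 − 2835 = -2834 (mod 4).
    Reduce coefficients mod 4: 3·t ≡ 2 (mod 4).
    The inverse of 3 mod 4 is 3 (since 3·3 = 9 = 2·4 + 1), so t ≡ 3·2 = 6 ≡ 2 (mod 4).
    Then x = 2835 + 6783·2 = 16401, valid modulo lcm(6783, 4) = 27132: x ≡ 16401 (mod 27132).
Verify against each original: 16401 mod 19 = 4, 16401 mod 3 = 0, 16401 mod 7 = 0, 16401 mod 17 = 13, 16401 mod 4 = 1.

x ≡ 16401 (mod 27132).


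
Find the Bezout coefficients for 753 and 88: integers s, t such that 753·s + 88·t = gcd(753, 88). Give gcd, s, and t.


Euclidean algorithm on (753, 88) — divide until remainder is 0:
  753 = 8 · 88 + 49
  88 = 1 · 49 + 39
  49 = 1 · 39 + 10
  39 = 3 · 10 + 9
  10 = 1 · 9 + 1
  9 = 9 · 1 + 0
gcd(753, 88) = 1.
Track Bezout coefficients alongside the remainders: start with r₀ = 753 = a·1 + b·0 (s = 1, t = 0) and r₁ = 88 = a·0 + b·1 (s = 0, t = 1); each new remainder r_{k+1} = r_{k-1} − q_k·r_k inherits s_{k+1} = s_{k-1} − q_k·s_k, t_{k+1} = t_{k-1} − q_k·t_k, so r_k = a·s_k + b·t_k at every step:
  q = 8: r = 49, s = 1 − 8·0 = 1, t = 0 − 8·1 = -8  (check: 753·1 + 88·(-8) = 49)
  q = 1: r = 39, s = 0 − 1·1 = -1, t = 1 − 1·(-8) = 9  (check: 753·(-1) + 88·9 = 39)
  q = 1: r = 10, s = 1 − 1·(-1) = 2, t = -8 − 1·9 = -17  (check: 753·2 + 88·(-17) = 10)
  q = 3: r = 9, s = -1 − 3·2 = -7, t = 9 − 3·(-17) = 60  (check: 753·(-7) + 88·60 = 9)
  q = 1: r = 1, s = 2 − 1·(-7) = 9, t = -17 − 1·60 = -77  (check: 753·9 + 88·(-77) = 1)
The row with r = 1 (the gcd) gives the Bezout coefficients s = 9, t = -77.
Result: 753 · (9) + 88 · (-77) = 1.

gcd(753, 88) = 1; s = 9, t = -77 (check: 753·9 + 88·(-77) = 1).


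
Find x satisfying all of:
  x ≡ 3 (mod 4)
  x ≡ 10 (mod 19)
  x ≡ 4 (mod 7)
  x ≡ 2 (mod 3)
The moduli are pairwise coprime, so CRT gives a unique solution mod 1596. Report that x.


Product of moduli M = 4 · 19 · 7 · 3 = 1596.
Merge one congruence at a time:
  Start: x ≡ 3 (mod 4).
  Combine with x ≡ 10 (mod 19); new modulus lcm = 76.
    Write x = 3 + 4·t and substitute into x ≡ 10 (mod 19): 4·t ≡ 10 − 3 = 7 (mod 19).
    The inverse of 4 mod 19 is 5 (since 4·5 = 20 = 1·19 + 1), so t ≡ 5·7 = 35 ≡ 16 (mod 19).
    Then x = 3 + 4·16 = 67, valid modulo lcm(4, 19) = 76: x ≡ 67 (mod 76).
  Combine with x ≡ 4 (mod 7); new modulus lcm = 532.
    Write x = 67 + 76·t and substitute into x ≡ 4 (mod 7): 76·t ≡ 4 − 67 = -63 (mod 7).
    Reduce coefficients mod 7: 6·t ≡ 0 (mod 7).
    The inverse of 6 mod 7 is 6 (since 6·6 = 36 = 5·7 + 1), so t ≡ 6·0 = 0 ≡ 0 (mod 7).
    Then x = 67 + 76·0 = 67, valid modulo lcm(76, 7) = 532: x ≡ 67 (mod 532).
  Combine with x ≡ 2 (mod 3); new modulus lcm = 1596.
    Write x = 67 + 532·t and substitute into x ≡ 2 (mod 3): 532·t ≡ 2 − 67 = -65 (mod 3).
    Reduce coefficients mod 3: 1·t ≡ 1 (mod 3).
    So t ≡ 1 (mod 3).
    Then x = 67 + 532·1 = 599, valid modulo lcm(532, 3) = 1596: x ≡ 599 (mod 1596).
Verify against each original: 599 mod 4 = 3, 599 mod 19 = 10, 599 mod 7 = 4, 599 mod 3 = 2.

x ≡ 599 (mod 1596).


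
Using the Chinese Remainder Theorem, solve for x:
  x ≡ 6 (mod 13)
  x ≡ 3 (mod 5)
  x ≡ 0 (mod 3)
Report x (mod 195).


Moduli 13, 5, 3 are pairwise coprime; by CRT there is a unique solution modulo M = 13 · 5 · 3 = 195.
Solve pairwise, accumulating the modulus:
  Start with x ≡ 6 (mod 13).
  Combine with x ≡ 3 (mod 5): since gcd(13, 5) = 1, we get a unique residue mod 65.
    Write x = 6 + 13·t and substitute into x ≡ 3 (mod 5): 13·t ≡ 3 − 6 = -3 (mod 5).
    Reduce coefficients mod 5: 3·t ≡ 2 (mod 5).
    The inverse of 3 mod 5 is 2 (since 3·2 = 6 = 1·5 + 1), so t ≡ 2·2 = 4 ≡ 4 (mod 5).
    Then x = 6 + 13·4 = 58, valid modulo lcm(13, 5) = 65: x ≡ 58 (mod 65).
  Combine with x ≡ 0 (mod 3): since gcd(65, 3) = 1, we get a unique residue mod 195.
    Write x = 58 + 65·t and substitute into x ≡ 0 (mod 3): 65·t ≡ 0 − 58 = -58 (mod 3).
    Reduce coefficients mod 3: 2·t ≡ 2 (mod 3).
    The inverse of 2 mod 3 is 2 (since 2·2 = 4 = 1·3 + 1), so t ≡ 2·2 = 4 ≡ 1 (mod 3).
    Then x = 58 + 65·1 = 123, valid modulo lcm(65, 3) = 195: x ≡ 123 (mod 195).
Verify: 123 mod 13 = 6 ✓, 123 mod 5 = 3 ✓, 123 mod 3 = 0 ✓.

x ≡ 123 (mod 195).


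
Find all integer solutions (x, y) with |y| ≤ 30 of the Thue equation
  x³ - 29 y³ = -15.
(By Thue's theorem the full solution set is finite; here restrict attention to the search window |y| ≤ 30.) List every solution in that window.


The equation is x³ - 29y³ = -15. For fixed y, x³ = 29·y³ − 15, so a solution requires the RHS to be a perfect cube.
Strategy: iterate y from -30 to 30, compute RHS = 29·y³ − 15, and check whether it is a (positive or negative) perfect cube.
Check small values of y:
  y = 0: RHS = -15 is not a perfect cube.
  y = 1: RHS = 14 is not a perfect cube.
  y = -1: RHS = -44 is not a perfect cube.
  y = 2: RHS = 217 is not a perfect cube.
  y = -2: RHS = -247 is not a perfect cube.
  y = 3: RHS = 768 is not a perfect cube.
  y = -3: RHS = -798 is not a perfect cube.
Continuing the search up to |y| = 30 finds no solutions either.
No (x, y) in the scanned range satisfies the equation.

No integer solutions with |y| ≤ 30.


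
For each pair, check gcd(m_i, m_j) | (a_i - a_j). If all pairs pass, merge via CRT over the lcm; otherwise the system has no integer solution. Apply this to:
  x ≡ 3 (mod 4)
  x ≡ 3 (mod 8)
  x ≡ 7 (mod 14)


Moduli 4, 8, 14 are not pairwise coprime, so CRT works modulo lcm(m_i) when all pairwise compatibility conditions hold.
Pairwise compatibility: gcd(m_i, m_j) must divide a_i - a_j for every pair.
Merge one congruence at a time:
  Start: x ≡ 3 (mod 4).
  Combine with x ≡ 3 (mod 8): gcd(4, 8) = 4; 3 - 3 = 0, which IS divisible by 4, so compatible.
    Write x = 3 + 4·t and substitute into x ≡ 3 (mod 8): 4·t ≡ 3 − 3 = 0 (mod 8).
    Divide the congruence (and modulus) by g = 4: 1·t ≡ 0 (mod 2).
    So t ≡ 0 (mod 2).
    Then x = 3 + 4·0 = 3, valid modulo lcm(4, 8) = 8: x ≡ 3 (mod 8).
  Combine with x ≡ 7 (mod 14): gcd(8, 14) = 2; 7 - 3 = 4, which IS divisible by 2, so compatible.
    Write x = 3 + 8·t and substitute into x ≡ 7 (mod 14): 8·t ≡ 7 − 3 = 4 (mod 14).
    Divide the congruence (and modulus) by g = 2: 4·t ≡ 2 (mod 7).
    The inverse of 4 mod 7 is 2 (since 4·2 = 8 = 1·7 + 1), so t ≡ 2·2 = 4 ≡ 4 (mod 7).
    Then x = 3 + 8·4 = 35, valid modulo lcm(8, 14) = 56: x ≡ 35 (mod 56).
Verify: 35 mod 4 = 3, 35 mod 8 = 3, 35 mod 14 = 7.

x ≡ 35 (mod 56).


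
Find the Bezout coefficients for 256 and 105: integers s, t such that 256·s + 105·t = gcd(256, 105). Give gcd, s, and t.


Euclidean algorithm on (256, 105) — divide until remainder is 0:
  256 = 2 · 105 + 46
  105 = 2 · 46 + 13
  46 = 3 · 13 + 7
  13 = 1 · 7 + 6
  7 = 1 · 6 + 1
  6 = 6 · 1 + 0
gcd(256, 105) = 1.
Track Bezout coefficients alongside the remainders: start with r₀ = 256 = a·1 + b·0 (s = 1, t = 0) and r₁ = 105 = a·0 + b·1 (s = 0, t = 1); each new remainder r_{k+1} = r_{k-1} − q_k·r_k inherits s_{k+1} = s_{k-1} − q_k·s_k, t_{k+1} = t_{k-1} − q_k·t_k, so r_k = a·s_k + b·t_k at every step:
  q = 2: r = 46, s = 1 − 2·0 = 1, t = 0 − 2·1 = -2  (check: 256·1 + 105·(-2) = 46)
  q = 2: r = 13, s = 0 − 2·1 = -2, t = 1 − 2·(-2) = 5  (check: 256·(-2) + 105·5 = 13)
  q = 3: r = 7, s = 1 − 3·(-2) = 7, t = -2 − 3·5 = -17  (check: 256·7 + 105·(-17) = 7)
  q = 1: r = 6, s = -2 − 1·7 = -9, t = 5 − 1·(-17) = 22  (check: 256·(-9) + 105·22 = 6)
  q = 1: r = 1, s = 7 − 1·(-9) = 16, t = -17 − 1·22 = -39  (check: 256·16 + 105·(-39) = 1)
The row with r = 1 (the gcd) gives the Bezout coefficients s = 16, t = -39.
Result: 256 · (16) + 105 · (-39) = 1.

gcd(256, 105) = 1; s = 16, t = -39 (check: 256·16 + 105·(-39) = 1).


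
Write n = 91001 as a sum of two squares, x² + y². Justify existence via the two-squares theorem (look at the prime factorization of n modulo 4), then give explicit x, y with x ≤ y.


Step 1: Factor n = 91001 = 17 · 53 · 101.
Step 2: Check the mod-4 condition on each prime factor: 17 ≡ 1 (mod 4), exponent 1; 53 ≡ 1 (mod 4), exponent 1; 101 ≡ 1 (mod 4), exponent 1.
All primes ≡ 3 (mod 4) appear to even exponent (or don't appear), so by the two-squares theorem n IS expressible as a sum of two squares.
Step 3: Build a representation. Here n = 17 · 53 · 101 is a product of primes ≡ 1 (mod 4). Each prime p ≡ 1 (mod 4) is itself a sum of two squares; find a² by testing p − a² for a perfect square:
  17: 17 − 1² = 16 = 4² ⇒ 17 = 1² + 4².
  53: 53 − 1² = 52, 53 − 2² = 49 = 7² ⇒ 53 = 2² + 7².
  101: 101 − 1² = 100 = 10² ⇒ 101 = 1² + 10².
  Combine using the Brahmagupta–Fibonacci identity (a² + b²)(c² + d²) = (ac − bd)² + (ad + bc)² = (ac + bd)² + (ad − bc)²:
  17 · 53 = 901: from (1² + 4²)(2² + 7²), take (1·2 − 4·7, 1·7 + 4·2) = (2 − 28, 7 + 8) = (-26, 15); dropping signs (only squares matter) gives (26, 15); check 26² + 15² = 676 + 225 = 901 ✓.
  901 · 101 = 91001: from (26² + 15²)(1² + 10²), take (26·1 − 15·10, 26·10 + 15·1) = (26 − 150, 260 + 15) = (-124, 275); dropping signs (only squares matter) gives (124, 275); check 124² + 275² = 15376 + 75625 = 91001 ✓.
Step 4: Order so x ≤ y and verify: 124² + 275² = 15376 + 75625 = 91001 = n. ✓

n = 91001 = 124² + 275² (one valid representation with x ≤ y).


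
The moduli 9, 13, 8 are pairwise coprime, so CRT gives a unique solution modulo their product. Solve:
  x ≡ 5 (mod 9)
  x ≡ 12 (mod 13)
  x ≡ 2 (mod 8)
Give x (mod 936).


Moduli 9, 13, 8 are pairwise coprime; by CRT there is a unique solution modulo M = 9 · 13 · 8 = 936.
Solve pairwise, accumulating the modulus:
  Start with x ≡ 5 (mod 9).
  Combine with x ≡ 12 (mod 13): since gcd(9, 13) = 1, we get a unique residue mod 117.
    Write x = 5 + 9·t and substitute into x ≡ 12 (mod 13): 9·t ≡ 12 − 5 = 7 (mod 13).
    The inverse of 9 mod 13 is 3 (since 9·3 = 27 = 2·13 + 1), so t ≡ 3·7 = 21 ≡ 8 (mod 13).
    Then x = 5 + 9·8 = 77, valid modulo lcm(9, 13) = 117: x ≡ 77 (mod 117).
  Combine with x ≡ 2 (mod 8): since gcd(117, 8) = 1, we get a unique residue mod 936.
    Write x = 77 + 117·t and substitute into x ≡ 2 (mod 8): 117·t ≡ 2 − 77 = -75 (mod 8).
    Reduce coefficients mod 8: 5·t ≡ 5 (mod 8).
    The inverse of 5 mod 8 is 5 (since 5·5 = 25 = 3·8 + 1), so t ≡ 5·5 = 25 ≡ 1 (mod 8).
    Then x = 77 + 117·1 = 194, valid modulo lcm(117, 8) = 936: x ≡ 194 (mod 936).
Verify: 194 mod 9 = 5 ✓, 194 mod 13 = 12 ✓, 194 mod 8 = 2 ✓.

x ≡ 194 (mod 936).


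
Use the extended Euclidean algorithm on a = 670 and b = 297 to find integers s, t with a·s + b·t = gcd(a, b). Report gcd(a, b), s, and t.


Euclidean algorithm on (670, 297) — divide until remainder is 0:
  670 = 2 · 297 + 76
  297 = 3 · 76 + 69
  76 = 1 · 69 + 7
  69 = 9 · 7 + 6
  7 = 1 · 6 + 1
  6 = 6 · 1 + 0
gcd(670, 297) = 1.
Track Bezout coefficients alongside the remainders: start with r₀ = 670 = a·1 + b·0 (s = 1, t = 0) and r₁ = 297 = a·0 + b·1 (s = 0, t = 1); each new remainder r_{k+1} = r_{k-1} − q_k·r_k inherits s_{k+1} = s_{k-1} − q_k·s_k, t_{k+1} = t_{k-1} − q_k·t_k, so r_k = a·s_k + b·t_k at every step:
  q = 2: r = 76, s = 1 − 2·0 = 1, t = 0 − 2·1 = -2  (check: 670·1 + 297·(-2) = 76)
  q = 3: r = 69, s = 0 − 3·1 = -3, t = 1 − 3·(-2) = 7  (check: 670·(-3) + 297·7 = 69)
  q = 1: r = 7, s = 1 − 1·(-3) = 4, t = -2 − 1·7 = -9  (check: 670·4 + 297·(-9) = 7)
  q = 9: r = 6, s = -3 − 9·4 = -39, t = 7 − 9·(-9) = 88  (check: 670·(-39) + 297·88 = 6)
  q = 1: r = 1, s = 4 − 1·(-39) = 43, t = -9 − 1·88 = -97  (check: 670·43 + 297·(-97) = 1)
The row with r = 1 (the gcd) gives the Bezout coefficients s = 43, t = -97.
Result: 670 · (43) + 297 · (-97) = 1.

gcd(670, 297) = 1; s = 43, t = -97 (check: 670·43 + 297·(-97) = 1).


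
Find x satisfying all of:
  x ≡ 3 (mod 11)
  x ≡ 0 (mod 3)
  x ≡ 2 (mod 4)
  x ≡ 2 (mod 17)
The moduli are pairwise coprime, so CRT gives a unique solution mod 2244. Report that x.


Product of moduli M = 11 · 3 · 4 · 17 = 2244.
Merge one congruence at a time:
  Start: x ≡ 3 (mod 11).
  Combine with x ≡ 0 (mod 3); new modulus lcm = 33.
    Write x = 3 + 11·t and substitute into x ≡ 0 (mod 3): 11·t ≡ 0 − 3 = -3 (mod 3).
    Reduce coefficients mod 3: 2·t ≡ 0 (mod 3).
    The inverse of 2 mod 3 is 2 (since 2·2 = 4 = 1·3 + 1), so t ≡ 2·0 = 0 ≡ 0 (mod 3).
    Then x = 3 + 11·0 = 3, valid modulo lcm(11, 3) = 33: x ≡ 3 (mod 33).
  Combine with x ≡ 2 (mod 4); new modulus lcm = 132.
    Write x = 3 + 33·t and substitute into x ≡ 2 (mod 4): 33·t ≡ 2 − 3 = -1 (mod 4).
    Reduce coefficients mod 4: 1·t ≡ 3 (mod 4).
    So t ≡ 3 (mod 4).
    Then x = 3 + 33·3 = 102, valid modulo lcm(33, 4) = 132: x ≡ 102 (mod 132).
  Combine with x ≡ 2 (mod 17); new modulus lcm = 2244.
    Write x = 102 + 132·t and substitute into x ≡ 2 (mod 17): 132·t ≡ 2 − 102 = -100 (mod 17).
    Reduce coefficients mod 17: 13·t ≡ 2 (mod 17).
    The inverse of 13 mod 17 is 4 (since 13·4 = 52 = 3·17 + 1), so t ≡ 4·2 = 8 ≡ 8 (mod 17).
    Then x = 102 + 132·8 = 1158, valid modulo lcm(132, 17) = 2244: x ≡ 1158 (mod 2244).
Verify against each original: 1158 mod 11 = 3, 1158 mod 3 = 0, 1158 mod 4 = 2, 1158 mod 17 = 2.

x ≡ 1158 (mod 2244).


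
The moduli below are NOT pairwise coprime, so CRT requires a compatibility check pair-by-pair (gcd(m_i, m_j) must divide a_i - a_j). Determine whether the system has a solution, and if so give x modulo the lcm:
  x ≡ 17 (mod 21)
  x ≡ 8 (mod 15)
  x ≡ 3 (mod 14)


Moduli 21, 15, 14 are not pairwise coprime, so CRT works modulo lcm(m_i) when all pairwise compatibility conditions hold.
Pairwise compatibility: gcd(m_i, m_j) must divide a_i - a_j for every pair.
Merge one congruence at a time:
  Start: x ≡ 17 (mod 21).
  Combine with x ≡ 8 (mod 15): gcd(21, 15) = 3; 8 - 17 = -9, which IS divisible by 3, so compatible.
    Write x = 17 + 21·t and substitute into x ≡ 8 (mod 15): 21·t ≡ 8 − 17 = -9 (mod 15).
    Divide the congruence (and modulus) by g = 3: 7·t ≡ -3 (mod 5).
    Reduce coefficients mod 5: 2·t ≡ 2 (mod 5).
    The inverse of 2 mod 5 is 3 (since 2·3 = 6 = 1·5 + 1), so t ≡ 3·2 = 6 ≡ 1 (mod 5).
    Then x = 17 + 21·1 = 38, valid modulo lcm(21, 15) = 105: x ≡ 38 (mod 105).
  Combine with x ≡ 3 (mod 14): gcd(105, 14) = 7; 3 - 38 = -35, which IS divisible by 7, so compatible.
    Write x = 38 + 105·t and substitute into x ≡ 3 (mod 14): 105·t ≡ 3 − 38 = -35 (mod 14).
    Divide the congruence (and modulus) by g = 7: 15·t ≡ -5 (mod 2).
    Reduce coefficients mod 2: 1·t ≡ 1 (mod 2).
    So t ≡ 1 (mod 2).
    Then x = 38 + 105·1 = 143, valid modulo lcm(105, 14) = 210: x ≡ 143 (mod 210).
Verify: 143 mod 21 = 17, 143 mod 15 = 8, 143 mod 14 = 3.

x ≡ 143 (mod 210).


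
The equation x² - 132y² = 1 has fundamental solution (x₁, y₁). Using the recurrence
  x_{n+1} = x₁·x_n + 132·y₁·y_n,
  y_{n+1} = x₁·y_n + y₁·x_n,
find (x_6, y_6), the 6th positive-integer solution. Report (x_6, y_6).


Step 1: Find the fundamental solution (x₁, y₁) of x² - 132y² = 1.
  Expand √132 as a continued fraction. a₀ = ⌊√132⌋ = 11; iterate m_{k+1} = d_k·a_k − m_k, d_{k+1} = (132 − m_{k+1}²)/d_k, a_{k+1} = ⌊(a₀ + m_{k+1})/d_{k+1}⌋ (starting m₀ = 0, d₀ = 1), with convergents p_k = a_k·p_{k-1} + p_{k-2}, q_k = a_k·q_{k-1} + q_{k-2} (p₋₁ = 1, q₋₁ = 0):
  k = 0: a₀ = 11; p₀/q₀ = 11/1; p₀² − 132·q₀² = 121 − 132 = -11.
  k = 1: m = 11, d = 11, a = ⌊(11 + 11)/11⌋ = 2; p/q = (2·11 + 1)/(2·1 + 0) = 23/2; p² − 132·q² = 529 − 528 = 1.
  The first convergent with p² − 132·q² = 1 gives the fundamental solution (x₁, y₁) = (23, 2).
Step 2: Apply the recurrence (x_{n+1}, y_{n+1}) = (x₁x_n + 132y₁y_n, x₁y_n + y₁x_n) repeatedly.
  From (x_1, y_1) = (23, 2): x_2 = 23·23 + 132·2·2 = 1057; y_2 = 23·2 + 2·23 = 92.
  From (x_2, y_2) = (1057, 92): x_3 = 23·1057 + 132·2·92 = 48599; y_3 = 23·92 + 2·1057 = 4230.
  From (x_3, y_3) = (48599, 4230): x_4 = 23·48599 + 132·2·4230 = 2234497; y_4 = 23·4230 + 2·48599 = 194488.
  From (x_4, y_4) = (2234497, 194488): x_5 = 23·2234497 + 132·2·194488 = 102738263; y_5 = 23·194488 + 2·2234497 = 8942218.
  From (x_5, y_5) = (102738263, 8942218): x_6 = 23·102738263 + 132·2·8942218 = 4723725601; y_6 = 23·8942218 + 2·102738263 = 411147540.
Step 3: Verify x_6² - 132·y_6² = 22313583553542811201 - 22313583553542811200 = 1 (should be 1). ✓

(x_1, y_1) = (23, 2); (x_6, y_6) = (4723725601, 411147540).


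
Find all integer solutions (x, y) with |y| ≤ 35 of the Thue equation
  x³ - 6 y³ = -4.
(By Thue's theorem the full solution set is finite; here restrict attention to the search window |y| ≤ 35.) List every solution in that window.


The equation is x³ - 6y³ = -4. For fixed y, x³ = 6·y³ − 4, so a solution requires the RHS to be a perfect cube.
Strategy: iterate y from -35 to 35, compute RHS = 6·y³ − 4, and check whether it is a (positive or negative) perfect cube.
Check small values of y:
  y = 0: RHS = -4 is not a perfect cube.
  y = 1: RHS = 2 is not a perfect cube.
  y = -1: RHS = -10 is not a perfect cube.
  y = 2: RHS = 44 is not a perfect cube.
  y = -2: RHS = -52 is not a perfect cube.
  y = 3: RHS = 158 is not a perfect cube.
  y = -3: RHS = -166 is not a perfect cube.
Continuing the search up to |y| = 35 finds no solutions either.
No (x, y) in the scanned range satisfies the equation.

No integer solutions with |y| ≤ 35.


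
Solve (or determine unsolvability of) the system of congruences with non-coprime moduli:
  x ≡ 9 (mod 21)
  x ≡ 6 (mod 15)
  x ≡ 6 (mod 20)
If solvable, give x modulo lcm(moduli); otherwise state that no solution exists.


Moduli 21, 15, 20 are not pairwise coprime, so CRT works modulo lcm(m_i) when all pairwise compatibility conditions hold.
Pairwise compatibility: gcd(m_i, m_j) must divide a_i - a_j for every pair.
Merge one congruence at a time:
  Start: x ≡ 9 (mod 21).
  Combine with x ≡ 6 (mod 15): gcd(21, 15) = 3; 6 - 9 = -3, which IS divisible by 3, so compatible.
    Write x = 9 + 21·t and substitute into x ≡ 6 (mod 15): 21·t ≡ 6 − 9 = -3 (mod 15).
    Divide the congruence (and modulus) by g = 3: 7·t ≡ -1 (mod 5).
    Reduce coefficients mod 5: 2·t ≡ 4 (mod 5).
    The inverse of 2 mod 5 is 3 (since 2·3 = 6 = 1·5 + 1), so t ≡ 3·4 = 12 ≡ 2 (mod 5).
    Then x = 9 + 21·2 = 51, valid modulo lcm(21, 15) = 105: x ≡ 51 (mod 105).
  Combine with x ≡ 6 (mod 20): gcd(105, 20) = 5; 6 - 51 = -45, which IS divisible by 5, so compatible.
    Write x = 51 + 105·t and substitute into x ≡ 6 (mod 20): 105·t ≡ 6 − 51 = -45 (mod 20).
    Divide the congruence (and modulus) by g = 5: 21·t ≡ -9 (mod 4).
    Reduce coefficients mod 4: 1·t ≡ 3 (mod 4).
    So t ≡ 3 (mod 4).
    Then x = 51 + 105·3 = 366, valid modulo lcm(105, 20) = 420: x ≡ 366 (mod 420).
Verify: 366 mod 21 = 9, 366 mod 15 = 6, 366 mod 20 = 6.

x ≡ 366 (mod 420).


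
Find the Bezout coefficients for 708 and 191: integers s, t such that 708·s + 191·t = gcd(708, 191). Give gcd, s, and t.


Euclidean algorithm on (708, 191) — divide until remainder is 0:
  708 = 3 · 191 + 135
  191 = 1 · 135 + 56
  135 = 2 · 56 + 23
  56 = 2 · 23 + 10
  23 = 2 · 10 + 3
  10 = 3 · 3 + 1
  3 = 3 · 1 + 0
gcd(708, 191) = 1.
Track Bezout coefficients alongside the remainders: start with r₀ = 708 = a·1 + b·0 (s = 1, t = 0) and r₁ = 191 = a·0 + b·1 (s = 0, t = 1); each new remainder r_{k+1} = r_{k-1} − q_k·r_k inherits s_{k+1} = s_{k-1} − q_k·s_k, t_{k+1} = t_{k-1} − q_k·t_k, so r_k = a·s_k + b·t_k at every step:
  q = 3: r = 135, s = 1 − 3·0 = 1, t = 0 − 3·1 = -3  (check: 708·1 + 191·(-3) = 135)
  q = 1: r = 56, s = 0 − 1·1 = -1, t = 1 − 1·(-3) = 4  (check: 708·(-1) + 191·4 = 56)
  q = 2: r = 23, s = 1 − 2·(-1) = 3, t = -3 − 2·4 = -11  (check: 708·3 + 191·(-11) = 23)
  q = 2: r = 10, s = -1 − 2·3 = -7, t = 4 − 2·(-11) = 26  (check: 708·(-7) + 191·26 = 10)
  q = 2: r = 3, s = 3 − 2·(-7) = 17, t = -11 − 2·26 = -63  (check: 708·17 + 191·(-63) = 3)
  q = 3: r = 1, s = -7 − 3·17 = -58, t = 26 − 3·(-63) = 215  (check: 708·(-58) + 191·215 = 1)
The row with r = 1 (the gcd) gives the Bezout coefficients s = -58, t = 215.
Result: 708 · (-58) + 191 · (215) = 1.

gcd(708, 191) = 1; s = -58, t = 215 (check: 708·(-58) + 191·215 = 1).


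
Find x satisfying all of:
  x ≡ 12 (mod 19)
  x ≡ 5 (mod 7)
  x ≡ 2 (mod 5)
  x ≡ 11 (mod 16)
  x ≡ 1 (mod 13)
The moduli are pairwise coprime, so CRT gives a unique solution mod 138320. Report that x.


Product of moduli M = 19 · 7 · 5 · 16 · 13 = 138320.
Merge one congruence at a time:
  Start: x ≡ 12 (mod 19).
  Combine with x ≡ 5 (mod 7); new modulus lcm = 133.
    Write x = 12 + 19·t and substitute into x ≡ 5 (mod 7): 19·t ≡ 5 − 12 = -7 (mod 7).
    Reduce coefficients mod 7: 5·t ≡ 0 (mod 7).
    The inverse of 5 mod 7 is 3 (since 5·3 = 15 = 2·7 + 1), so t ≡ 3·0 = 0 ≡ 0 (mod 7).
    Then x = 12 + 19·0 = 12, valid modulo lcm(19, 7) = 133: x ≡ 12 (mod 133).
  Combine with x ≡ 2 (mod 5); new modulus lcm = 665.
    Write x = 12 + 133·t and substitute into x ≡ 2 (mod 5): 133·t ≡ 2 − 12 = -10 (mod 5).
    Reduce coefficients mod 5: 3·t ≡ 0 (mod 5).
    The inverse of 3 mod 5 is 2 (since 3·2 = 6 = 1·5 + 1), so t ≡ 2·0 = 0 ≡ 0 (mod 5).
    Then x = 12 + 133·0 = 12, valid modulo lcm(133, 5) = 665: x ≡ 12 (mod 665).
  Combine with x ≡ 11 (mod 16); new modulus lcm = 10640.
    Write x = 12 + 665·t and substitute into x ≡ 11 (mod 16): 665·t ≡ 11 − 12 = -1 (mod 16).
    Reduce coefficients mod 16: 9·t ≡ 15 (mod 16).
    The inverse of 9 mod 16 is 9 (since 9·9 = 81 = 5·16 + 1), so t ≡ 9·15 = 135 ≡ 7 (mod 16).
    Then x = 12 + 665·7 = 4667, valid modulo lcm(665, 16) = 10640: x ≡ 4667 (mod 10640).
  Combine with x ≡ 1 (mod 13); new modulus lcm = 138320.
    Write x = 4667 + 10640·t and substitute into x ≡ 1 (mod 13): 10640·t ≡ 1 − 4667 = -4666 (mod 13).
    Reduce coefficients mod 13: 6·t ≡ 1 (mod 13).
    The inverse of 6 mod 13 is 11 (since 6·11 = 66 = 5·13 + 1), so t ≡ 11·1 = 11 ≡ 11 (mod 13).
    Then x = 4667 + 10640·11 = 121707, valid modulo lcm(10640, 13) = 138320: x ≡ 121707 (mod 138320).
Verify against each original: 121707 mod 19 = 12, 121707 mod 7 = 5, 121707 mod 5 = 2, 121707 mod 16 = 11, 121707 mod 13 = 1.

x ≡ 121707 (mod 138320).


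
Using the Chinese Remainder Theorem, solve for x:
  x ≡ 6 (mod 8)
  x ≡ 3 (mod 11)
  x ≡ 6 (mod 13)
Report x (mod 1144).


Moduli 8, 11, 13 are pairwise coprime; by CRT there is a unique solution modulo M = 8 · 11 · 13 = 1144.
Solve pairwise, accumulating the modulus:
  Start with x ≡ 6 (mod 8).
  Combine with x ≡ 3 (mod 11): since gcd(8, 11) = 1, we get a unique residue mod 88.
    Write x = 6 + 8·t and substitute into x ≡ 3 (mod 11): 8·t ≡ 3 − 6 = -3 (mod 11).
    Reduce coefficients mod 11: 8·t ≡ 8 (mod 11).
    The inverse of 8 mod 11 is 7 (since 8·7 = 56 = 5·11 + 1), so t ≡ 7·8 = 56 ≡ 1 (mod 11).
    Then x = 6 + 8·1 = 14, valid modulo lcm(8, 11) = 88: x ≡ 14 (mod 88).
  Combine with x ≡ 6 (mod 13): since gcd(88, 13) = 1, we get a unique residue mod 1144.
    Write x = 14 + 88·t and substitute into x ≡ 6 (mod 13): 88·t ≡ 6 − 14 = -8 (mod 13).
    Reduce coefficients mod 13: 10·t ≡ 5 (mod 13).
    The inverse of 10 mod 13 is 4 (since 10·4 = 40 = 3·13 + 1), so t ≡ 4·5 = 20 ≡ 7 (mod 13).
    Then x = 14 + 88·7 = 630, valid modulo lcm(88, 13) = 1144: x ≡ 630 (mod 1144).
Verify: 630 mod 8 = 6 ✓, 630 mod 11 = 3 ✓, 630 mod 13 = 6 ✓.

x ≡ 630 (mod 1144).


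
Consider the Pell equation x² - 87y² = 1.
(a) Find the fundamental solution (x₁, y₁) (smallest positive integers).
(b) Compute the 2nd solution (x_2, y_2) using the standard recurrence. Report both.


Step 1: Find the fundamental solution (x₁, y₁) of x² - 87y² = 1.
  Expand √87 as a continued fraction. a₀ = ⌊√87⌋ = 9; iterate m_{k+1} = d_k·a_k − m_k, d_{k+1} = (87 − m_{k+1}²)/d_k, a_{k+1} = ⌊(a₀ + m_{k+1})/d_{k+1}⌋ (starting m₀ = 0, d₀ = 1), with convergents p_k = a_k·p_{k-1} + p_{k-2}, q_k = a_k·q_{k-1} + q_{k-2} (p₋₁ = 1, q₋₁ = 0):
  k = 0: a₀ = 9; p₀/q₀ = 9/1; p₀² − 87·q₀² = 81 − 87 = -6.
  k = 1: m = 9, d = 6, a = ⌊(9 + 9)/6⌋ = 3; p/q = (3·9 + 1)/(3·1 + 0) = 28/3; p² − 87·q² = 784 − 783 = 1.
  The first convergent with p² − 87·q² = 1 gives the fundamental solution (x₁, y₁) = (28, 3).
Step 2: Apply the recurrence (x_{n+1}, y_{n+1}) = (x₁x_n + 87y₁y_n, x₁y_n + y₁x_n) repeatedly.
  From (x_1, y_1) = (28, 3): x_2 = 28·28 + 87·3·3 = 1567; y_2 = 28·3 + 3·28 = 168.
Step 3: Verify x_2² - 87·y_2² = 2455489 - 2455488 = 1 (should be 1). ✓

(x_1, y_1) = (28, 3); (x_2, y_2) = (1567, 168).


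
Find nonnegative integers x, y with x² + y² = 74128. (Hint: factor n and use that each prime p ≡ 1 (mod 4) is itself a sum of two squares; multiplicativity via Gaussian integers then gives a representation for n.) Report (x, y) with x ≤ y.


Step 1: Factor n = 74128 = 2^4 · 41 · 113.
Step 2: Check the mod-4 condition on each prime factor: 2 = 2 (special); 41 ≡ 1 (mod 4), exponent 1; 113 ≡ 1 (mod 4), exponent 1.
All primes ≡ 3 (mod 4) appear to even exponent (or don't appear), so by the two-squares theorem n IS expressible as a sum of two squares.
Step 3: Build a representation. Group n = k² · m with k = 4 and m = 41 · 113 = 4633 (a product of primes ≡ 1 (mod 4)); a representation of m scales to one of n via (k·x)² + (k·y)² = k²(x² + y²). Each prime p ≡ 1 (mod 4) is itself a sum of two squares; find a² by testing p − a² for a perfect square:
  41: 41 − 1² = 40, 41 − 2² = 37, 41 − 3² = 32, 41 − 4² = 25 = 5² ⇒ 41 = 4² + 5².
  113: 113 − 1² = 112, 113 − 2² = 109, 113 − 3² = 104, 113 − 4² = 97, 113 − 5² = 88, 113 − 6² = 77, 113 − 7² = 64 = 8² ⇒ 113 = 7² + 8².
  Combine using the Brahmagupta–Fibonacci identity (a² + b²)(c² + d²) = (ac − bd)² + (ad + bc)² = (ac + bd)² + (ad − bc)²:
  41 · 113 = 4633: from (4² + 5²)(7² + 8²), take (4·7 − 5·8, 4·8 + 5·7) = (28 − 40, 32 + 35) = (-12, 67); dropping signs (only squares matter) gives (12, 67); check 12² + 67² = 144 + 4489 = 4633 ✓.
  Scale by k = 4: (4·12, 4·67) = (48, 268).
Step 4: Order so x ≤ y and verify: 48² + 268² = 2304 + 71824 = 74128 = n. ✓

n = 74128 = 48² + 268² (one valid representation with x ≤ y).


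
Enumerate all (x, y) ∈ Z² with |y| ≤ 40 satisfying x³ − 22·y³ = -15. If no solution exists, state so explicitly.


The equation is x³ - 22y³ = -15. For fixed y, x³ = 22·y³ − 15, so a solution requires the RHS to be a perfect cube.
Strategy: iterate y from -40 to 40, compute RHS = 22·y³ − 15, and check whether it is a (positive or negative) perfect cube.
Check small values of y:
  y = 0: RHS = -15 is not a perfect cube.
  y = 1: RHS = 7 is not a perfect cube.
  y = -1: RHS = -37 is not a perfect cube.
  y = 2: RHS = 161 is not a perfect cube.
  y = -2: RHS = -191 is not a perfect cube.
  y = 3: RHS = 579 is not a perfect cube.
  y = -3: RHS = -609 is not a perfect cube.
Continuing the search up to |y| = 40 finds no solutions either.
No (x, y) in the scanned range satisfies the equation.

No integer solutions with |y| ≤ 40.


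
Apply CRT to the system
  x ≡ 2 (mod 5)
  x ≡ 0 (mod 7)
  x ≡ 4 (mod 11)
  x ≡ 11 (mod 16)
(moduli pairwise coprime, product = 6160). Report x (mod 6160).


Product of moduli M = 5 · 7 · 11 · 16 = 6160.
Merge one congruence at a time:
  Start: x ≡ 2 (mod 5).
  Combine with x ≡ 0 (mod 7); new modulus lcm = 35.
    Write x = 2 + 5·t and substitute into x ≡ 0 (mod 7): 5·t ≡ 0 − 2 = -2 (mod 7).
    Reduce coefficients mod 7: 5·t ≡ 5 (mod 7).
    The inverse of 5 mod 7 is 3 (since 5·3 = 15 = 2·7 + 1), so t ≡ 3·5 = 15 ≡ 1 (mod 7).
    Then x = 2 + 5·1 = 7, valid modulo lcm(5, 7) = 35: x ≡ 7 (mod 35).
  Combine with x ≡ 4 (mod 11); new modulus lcm = 385.
    Write x = 7 + 35·t and substitute into x ≡ 4 (mod 11): 35·t ≡ 4 − 7 = -3 (mod 11).
    Reduce coefficients mod 11: 2·t ≡ 8 (mod 11).
    The inverse of 2 mod 11 is 6 (since 2·6 = 12 = 1·11 + 1), so t ≡ 6·8 = 48 ≡ 4 (mod 11).
    Then x = 7 + 35·4 = 147, valid modulo lcm(35, 11) = 385: x ≡ 147 (mod 385).
  Combine with x ≡ 11 (mod 16); new modulus lcm = 6160.
    Write x = 147 + 385·t and substitute into x ≡ 11 (mod 16): 385·t ≡ 11 − 147 = -136 (mod 16).
    Reduce coefficients mod 16: 1·t ≡ 8 (mod 16).
    So t ≡ 8 (mod 16).
    Then x = 147 + 385·8 = 3227, valid modulo lcm(385, 16) = 6160: x ≡ 3227 (mod 6160).
Verify against each original: 3227 mod 5 = 2, 3227 mod 7 = 0, 3227 mod 11 = 4, 3227 mod 16 = 11.

x ≡ 3227 (mod 6160).


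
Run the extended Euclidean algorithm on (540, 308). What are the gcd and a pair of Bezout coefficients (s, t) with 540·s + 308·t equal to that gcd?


Euclidean algorithm on (540, 308) — divide until remainder is 0:
  540 = 1 · 308 + 232
  308 = 1 · 232 + 76
  232 = 3 · 76 + 4
  76 = 19 · 4 + 0
gcd(540, 308) = 4.
Track Bezout coefficients alongside the remainders: start with r₀ = 540 = a·1 + b·0 (s = 1, t = 0) and r₁ = 308 = a·0 + b·1 (s = 0, t = 1); each new remainder r_{k+1} = r_{k-1} − q_k·r_k inherits s_{k+1} = s_{k-1} − q_k·s_k, t_{k+1} = t_{k-1} − q_k·t_k, so r_k = a·s_k + b·t_k at every step:
  q = 1: r = 232, s = 1 − 1·0 = 1, t = 0 − 1·1 = -1  (check: 540·1 + 308·(-1) = 232)
  q = 1: r = 76, s = 0 − 1·1 = -1, t = 1 − 1·(-1) = 2  (check: 540·(-1) + 308·2 = 76)
  q = 3: r = 4, s = 1 − 3·(-1) = 4, t = -1 − 3·2 = -7  (check: 540·4 + 308·(-7) = 4)
The row with r = 4 (the gcd) gives the Bezout coefficients s = 4, t = -7.
Result: 540 · (4) + 308 · (-7) = 4.

gcd(540, 308) = 4; s = 4, t = -7 (check: 540·4 + 308·(-7) = 4).


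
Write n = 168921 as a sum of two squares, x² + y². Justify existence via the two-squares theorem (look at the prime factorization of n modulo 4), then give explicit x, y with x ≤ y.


Step 1: Factor n = 168921 = 3^2 · 137^2.
Step 2: Check the mod-4 condition on each prime factor: 3 ≡ 3 (mod 4), exponent 2 (must be even); 137 ≡ 1 (mod 4), exponent 2.
All primes ≡ 3 (mod 4) appear to even exponent (or don't appear), so by the two-squares theorem n IS expressible as a sum of two squares.
Step 3: Build a representation. Group n = k² · m with k = 3 and m = 137 · 137 = 18769 (a product of primes ≡ 1 (mod 4)); a representation of m scales to one of n via (k·x)² + (k·y)² = k²(x² + y²). Each prime p ≡ 1 (mod 4) is itself a sum of two squares; find a² by testing p − a² for a perfect square:
  137: 137 − 1² = 136, 137 − 2² = 133, 137 − 3² = 128, 137 − 4² = 121 = 11² ⇒ 137 = 4² + 11².
  Combine using the Brahmagupta–Fibonacci identity (a² + b²)(c² + d²) = (ac − bd)² + (ad + bc)² = (ac + bd)² + (ad − bc)²:
  137 · 137 = 18769: from (4² + 11²)(4² + 11²), take (4·4 − 11·11, 4·11 + 11·4) = (16 − 121, 44 + 44) = (-105, 88); dropping signs (only squares matter) gives (105, 88); check 105² + 88² = 11025 + 7744 = 18769 ✓.
  Scale by k = 3: (3·105, 3·88) = (315, 264).
Step 4: Order so x ≤ y and verify: 264² + 315² = 69696 + 99225 = 168921 = n. ✓

n = 168921 = 264² + 315² (one valid representation with x ≤ y).


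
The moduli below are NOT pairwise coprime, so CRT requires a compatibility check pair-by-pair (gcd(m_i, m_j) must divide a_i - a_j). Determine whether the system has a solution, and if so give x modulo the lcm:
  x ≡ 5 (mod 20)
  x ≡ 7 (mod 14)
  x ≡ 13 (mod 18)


Moduli 20, 14, 18 are not pairwise coprime, so CRT works modulo lcm(m_i) when all pairwise compatibility conditions hold.
Pairwise compatibility: gcd(m_i, m_j) must divide a_i - a_j for every pair.
Merge one congruence at a time:
  Start: x ≡ 5 (mod 20).
  Combine with x ≡ 7 (mod 14): gcd(20, 14) = 2; 7 - 5 = 2, which IS divisible by 2, so compatible.
    Write x = 5 + 20·t and substitute into x ≡ 7 (mod 14): 20·t ≡ 7 − 5 = 2 (mod 14).
    Divide the congruence (and modulus) by g = 2: 10·t ≡ 1 (mod 7).
    Reduce coefficients mod 7: 3·t ≡ 1 (mod 7).
    The inverse of 3 mod 7 is 5 (since 3·5 = 15 = 2·7 + 1), so t ≡ 5·1 = 5 ≡ 5 (mod 7).
    Then x = 5 + 20·5 = 105, valid modulo lcm(20, 14) = 140: x ≡ 105 (mod 140).
  Combine with x ≡ 13 (mod 18): gcd(140, 18) = 2; 13 - 105 = -92, which IS divisible by 2, so compatible.
    Write x = 105 + 140·t and substitute into x ≡ 13 (mod 18): 140·t ≡ 13 − 105 = -92 (mod 18).
    Divide the congruence (and modulus) by g = 2: 70·t ≡ -46 (mod 9).
    Reduce coefficients mod 9: 7·t ≡ 8 (mod 9).
    The inverse of 7 mod 9 is 4 (since 7·4 = 28 = 3·9 + 1), so t ≡ 4·8 = 32 ≡ 5 (mod 9).
    Then x = 105 + 140·5 = 805, valid modulo lcm(140, 18) = 1260: x ≡ 805 (mod 1260).
Verify: 805 mod 20 = 5, 805 mod 14 = 7, 805 mod 18 = 13.

x ≡ 805 (mod 1260).


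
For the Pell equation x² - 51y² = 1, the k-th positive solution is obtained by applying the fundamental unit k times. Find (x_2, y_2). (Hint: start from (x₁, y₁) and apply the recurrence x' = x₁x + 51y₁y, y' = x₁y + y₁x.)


Step 1: Find the fundamental solution (x₁, y₁) of x² - 51y² = 1.
  Expand √51 as a continued fraction. a₀ = ⌊√51⌋ = 7; iterate m_{k+1} = d_k·a_k − m_k, d_{k+1} = (51 − m_{k+1}²)/d_k, a_{k+1} = ⌊(a₀ + m_{k+1})/d_{k+1}⌋ (starting m₀ = 0, d₀ = 1), with convergents p_k = a_k·p_{k-1} + p_{k-2}, q_k = a_k·q_{k-1} + q_{k-2} (p₋₁ = 1, q₋₁ = 0):
  k = 0: a₀ = 7; p₀/q₀ = 7/1; p₀² − 51·q₀² = 49 − 51 = -2.
  k = 1: m = 7, d = 2, a = ⌊(7 + 7)/2⌋ = 7; p/q = (7·7 + 1)/(7·1 + 0) = 50/7; p² − 51·q² = 2500 − 2499 = 1.
  The first convergent with p² − 51·q² = 1 gives the fundamental solution (x₁, y₁) = (50, 7).
Step 2: Apply the recurrence (x_{n+1}, y_{n+1}) = (x₁x_n + 51y₁y_n, x₁y_n + y₁x_n) repeatedly.
  From (x_1, y_1) = (50, 7): x_2 = 50·50 + 51·7·7 = 4999; y_2 = 50·7 + 7·50 = 700.
Step 3: Verify x_2² - 51·y_2² = 24990001 - 24990000 = 1 (should be 1). ✓

(x_1, y_1) = (50, 7); (x_2, y_2) = (4999, 700).


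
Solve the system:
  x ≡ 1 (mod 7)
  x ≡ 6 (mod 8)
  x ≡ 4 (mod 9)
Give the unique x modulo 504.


Moduli 7, 8, 9 are pairwise coprime; by CRT there is a unique solution modulo M = 7 · 8 · 9 = 504.
Solve pairwise, accumulating the modulus:
  Start with x ≡ 1 (mod 7).
  Combine with x ≡ 6 (mod 8): since gcd(7, 8) = 1, we get a unique residue mod 56.
    Write x = 1 + 7·t and substitute into x ≡ 6 (mod 8): 7·t ≡ 6 − 1 = 5 (mod 8).
    The inverse of 7 mod 8 is 7 (since 7·7 = 49 = 6·8 + 1), so t ≡ 7·5 = 35 ≡ 3 (mod 8).
    Then x = 1 + 7·3 = 22, valid modulo lcm(7, 8) = 56: x ≡ 22 (mod 56).
  Combine with x ≡ 4 (mod 9): since gcd(56, 9) = 1, we get a unique residue mod 504.
    Write x = 22 + 56·t and substitute into x ≡ 4 (mod 9): 56·t ≡ 4 − 22 = -18 (mod 9).
    Reduce coefficients mod 9: 2·t ≡ 0 (mod 9).
    The inverse of 2 mod 9 is 5 (since 2·5 = 10 = 1·9 + 1), so t ≡ 5·0 = 0 ≡ 0 (mod 9).
    Then x = 22 + 56·0 = 22, valid modulo lcm(56, 9) = 504: x ≡ 22 (mod 504).
Verify: 22 mod 7 = 1 ✓, 22 mod 8 = 6 ✓, 22 mod 9 = 4 ✓.

x ≡ 22 (mod 504).


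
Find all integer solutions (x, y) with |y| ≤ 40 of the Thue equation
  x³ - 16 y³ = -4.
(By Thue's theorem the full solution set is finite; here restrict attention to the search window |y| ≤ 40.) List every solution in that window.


The equation is x³ - 16y³ = -4. For fixed y, x³ = 16·y³ − 4, so a solution requires the RHS to be a perfect cube.
Strategy: iterate y from -40 to 40, compute RHS = 16·y³ − 4, and check whether it is a (positive or negative) perfect cube.
Check small values of y:
  y = 0: RHS = -4 is not a perfect cube.
  y = 1: RHS = 12 is not a perfect cube.
  y = -1: RHS = -20 is not a perfect cube.
  y = 2: RHS = 124 is not a perfect cube.
  y = -2: RHS = -132 is not a perfect cube.
  y = 3: RHS = 428 is not a perfect cube.
  y = -3: RHS = -436 is not a perfect cube.
Continuing the search up to |y| = 40 finds no solutions either.
No (x, y) in the scanned range satisfies the equation.

No integer solutions with |y| ≤ 40.


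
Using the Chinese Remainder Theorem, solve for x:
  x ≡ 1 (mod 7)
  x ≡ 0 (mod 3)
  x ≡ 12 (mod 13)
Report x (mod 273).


Moduli 7, 3, 13 are pairwise coprime; by CRT there is a unique solution modulo M = 7 · 3 · 13 = 273.
Solve pairwise, accumulating the modulus:
  Start with x ≡ 1 (mod 7).
  Combine with x ≡ 0 (mod 3): since gcd(7, 3) = 1, we get a unique residue mod 21.
    Write x = 1 + 7·t and substitute into x ≡ 0 (mod 3): 7·t ≡ 0 − 1 = -1 (mod 3).
    Reduce coefficients mod 3: 1·t ≡ 2 (mod 3).
    So t ≡ 2 (mod 3).
    Then x = 1 + 7·2 = 15, valid modulo lcm(7, 3) = 21: x ≡ 15 (mod 21).
  Combine with x ≡ 12 (mod 13): since gcd(21, 13) = 1, we get a unique residue mod 273.
    Write x = 15 + 21·t and substitute into x ≡ 12 (mod 13): 21·t ≡ 12 − 15 = -3 (mod 13).
    Reduce coefficients mod 13: 8·t ≡ 10 (mod 13).
    The inverse of 8 mod 13 is 5 (since 8·5 = 40 = 3·13 + 1), so t ≡ 5·10 = 50 ≡ 11 (mod 13).
    Then x = 15 + 21·11 = 246, valid modulo lcm(21, 13) = 273: x ≡ 246 (mod 273).
Verify: 246 mod 7 = 1 ✓, 246 mod 3 = 0 ✓, 246 mod 13 = 12 ✓.

x ≡ 246 (mod 273).


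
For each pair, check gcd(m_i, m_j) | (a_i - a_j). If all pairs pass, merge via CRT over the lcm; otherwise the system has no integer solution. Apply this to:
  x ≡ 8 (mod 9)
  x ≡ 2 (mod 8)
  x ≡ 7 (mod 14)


Moduli 9, 8, 14 are not pairwise coprime, so CRT works modulo lcm(m_i) when all pairwise compatibility conditions hold.
Pairwise compatibility: gcd(m_i, m_j) must divide a_i - a_j for every pair.
Merge one congruence at a time:
  Start: x ≡ 8 (mod 9).
  Combine with x ≡ 2 (mod 8): gcd(9, 8) = 1; 2 - 8 = -6, which IS divisible by 1, so compatible.
    Write x = 8 + 9·t and substitute into x ≡ 2 (mod 8): 9·t ≡ 2 − 8 = -6 (mod 8).
    Reduce coefficients mod 8: 1·t ≡ 2 (mod 8).
    So t ≡ 2 (mod 8).
    Then x = 8 + 9·2 = 26, valid modulo lcm(9, 8) = 72: x ≡ 26 (mod 72).
  Combine with x ≡ 7 (mod 14): gcd(72, 14) = 2, and 7 - 26 = -19 is NOT divisible by 2.
    ⇒ system is inconsistent (no integer solution).

No solution (the system is inconsistent).
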